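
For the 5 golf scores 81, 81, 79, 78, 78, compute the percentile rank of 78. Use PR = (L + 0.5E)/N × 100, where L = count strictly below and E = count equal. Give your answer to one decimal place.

20.0

N = 5.
Strictly below 78: 0. Equal to 78: 2.
PR = (0 + 0.5·2)/5 × 100 = 20.0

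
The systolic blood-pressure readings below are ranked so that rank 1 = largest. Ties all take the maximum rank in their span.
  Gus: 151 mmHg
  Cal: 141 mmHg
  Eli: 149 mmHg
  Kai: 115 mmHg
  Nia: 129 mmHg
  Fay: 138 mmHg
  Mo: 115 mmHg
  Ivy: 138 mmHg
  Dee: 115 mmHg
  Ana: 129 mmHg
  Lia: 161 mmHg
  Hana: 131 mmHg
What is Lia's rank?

Sorted (descending): 161, 151, 149, 141, 138, 138, 131, 129, 129, 115, 115, 115
The 2 values of 138 occupy positions 5–6 → each gets rank 6.
The 2 values of 129 occupy positions 8–9 → each gets rank 9.
The 3 values of 115 occupy positions 10–12 → each gets rank 12.
Lia has value 161 mmHg → rank 1.

1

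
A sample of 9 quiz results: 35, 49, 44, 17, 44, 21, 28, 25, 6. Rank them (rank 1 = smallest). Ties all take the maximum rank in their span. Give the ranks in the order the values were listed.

6, 9, 8, 2, 8, 3, 5, 4, 1

Sorted (ascending): 6, 17, 21, 25, 28, 35, 44, 44, 49
The 2 values of 44 occupy positions 7–8 → each gets rank 8.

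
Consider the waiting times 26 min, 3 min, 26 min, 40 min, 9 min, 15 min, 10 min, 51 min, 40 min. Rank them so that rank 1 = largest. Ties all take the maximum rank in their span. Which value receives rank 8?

Sorted (descending): 51, 40, 40, 26, 26, 15, 10, 9, 3
The 2 values of 40 occupy positions 2–3 → each gets rank 3.
The 2 values of 26 occupy positions 4–5 → each gets rank 5.
Rank 8 → value 9.

9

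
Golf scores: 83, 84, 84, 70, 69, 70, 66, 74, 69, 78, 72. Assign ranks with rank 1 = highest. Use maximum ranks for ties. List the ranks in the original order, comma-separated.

3, 2, 2, 8, 10, 8, 11, 5, 10, 4, 6

Sorted (descending): 84, 84, 83, 78, 74, 72, 70, 70, 69, 69, 66
The 2 values of 84 occupy positions 1–2 → each gets rank 2.
The 2 values of 70 occupy positions 7–8 → each gets rank 8.
The 2 values of 69 occupy positions 9–10 → each gets rank 10.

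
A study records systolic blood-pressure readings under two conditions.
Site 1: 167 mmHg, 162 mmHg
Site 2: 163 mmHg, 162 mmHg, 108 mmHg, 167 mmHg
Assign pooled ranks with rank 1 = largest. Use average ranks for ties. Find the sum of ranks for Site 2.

15

Sorted (descending): 167, 167, 163, 162, 162, 108
The 2 values of 167 occupy positions 1–2 → average rank (1+2)/2 = 1.5.
The 2 values of 162 occupy positions 4–5 → average rank (4+5)/2 = 4.5.
Site 2 values → pooled ranks: 163→3, 162→4.5, 108→6, 167→1.5
Rank sum = 3 + 4.5 + 6 + 1.5 = 15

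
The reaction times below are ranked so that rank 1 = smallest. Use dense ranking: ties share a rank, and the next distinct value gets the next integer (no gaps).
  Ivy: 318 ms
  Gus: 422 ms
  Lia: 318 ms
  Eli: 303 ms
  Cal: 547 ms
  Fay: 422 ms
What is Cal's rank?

Sorted (ascending): 303, 318, 318, 422, 422, 547
The 2 values of 318 share dense rank 2.
The 2 values of 422 share dense rank 3.
Remaining distinct values take the next consecutive integers.
Cal has value 547 ms → rank 4.

4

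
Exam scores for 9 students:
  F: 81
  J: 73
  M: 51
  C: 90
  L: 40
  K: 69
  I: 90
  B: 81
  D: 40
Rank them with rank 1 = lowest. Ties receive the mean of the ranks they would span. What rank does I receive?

8.5

Sorted (ascending): 40, 40, 51, 69, 73, 81, 81, 90, 90
The 2 values of 40 occupy positions 1–2 → average rank (1+2)/2 = 1.5.
The 2 values of 81 occupy positions 6–7 → average rank (6+7)/2 = 6.5.
The 2 values of 90 occupy positions 8–9 → average rank (8+9)/2 = 8.5.
I has value 90 → rank 8.5.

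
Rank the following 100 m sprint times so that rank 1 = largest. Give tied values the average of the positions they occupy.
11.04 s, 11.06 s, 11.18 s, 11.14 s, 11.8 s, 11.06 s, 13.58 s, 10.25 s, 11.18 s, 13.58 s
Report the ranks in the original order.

Sorted (descending): 13.58, 13.58, 11.8, 11.18, 11.18, 11.14, 11.06, 11.06, 11.04, 10.25
The 2 values of 13.58 occupy positions 1–2 → average rank (1+2)/2 = 1.5.
The 2 values of 11.18 occupy positions 4–5 → average rank (4+5)/2 = 4.5.
The 2 values of 11.06 occupy positions 7–8 → average rank (7+8)/2 = 7.5.

9, 7.5, 4.5, 6, 3, 7.5, 1.5, 10, 4.5, 1.5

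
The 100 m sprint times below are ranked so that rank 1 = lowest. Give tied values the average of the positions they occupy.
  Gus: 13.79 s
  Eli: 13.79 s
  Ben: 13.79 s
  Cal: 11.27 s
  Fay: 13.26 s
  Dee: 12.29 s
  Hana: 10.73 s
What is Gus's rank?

Sorted (ascending): 10.73, 11.27, 12.29, 13.26, 13.79, 13.79, 13.79
The 3 values of 13.79 occupy positions 5–7 → average rank 6.
Gus has value 13.79 s → rank 6.

6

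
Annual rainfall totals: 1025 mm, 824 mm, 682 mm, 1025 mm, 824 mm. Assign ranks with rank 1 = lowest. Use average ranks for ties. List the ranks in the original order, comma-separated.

Sorted (ascending): 682, 824, 824, 1025, 1025
The 2 values of 824 occupy positions 2–3 → average rank (2+3)/2 = 2.5.
The 2 values of 1025 occupy positions 4–5 → average rank (4+5)/2 = 4.5.

4.5, 2.5, 1, 4.5, 2.5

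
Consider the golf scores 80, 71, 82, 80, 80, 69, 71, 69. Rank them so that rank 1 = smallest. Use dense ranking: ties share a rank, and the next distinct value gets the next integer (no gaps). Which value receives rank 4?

82

Sorted (ascending): 69, 69, 71, 71, 80, 80, 80, 82
The 2 values of 69 share dense rank 1.
The 2 values of 71 share dense rank 2.
The 3 values of 80 share dense rank 3.
Remaining distinct values take the next consecutive integers.
Rank 4 → value 82.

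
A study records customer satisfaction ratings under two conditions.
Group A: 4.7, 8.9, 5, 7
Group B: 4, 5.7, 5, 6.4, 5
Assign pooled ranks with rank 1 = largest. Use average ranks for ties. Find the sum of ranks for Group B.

28

Sorted (descending): 8.9, 7, 6.4, 5.7, 5, 5, 5, 4.7, 4
The 3 values of 5 occupy positions 5–7 → average rank 6.
Group B values → pooled ranks: 4→9, 5.7→4, 5→6, 6.4→3, 5→6
Rank sum = 9 + 4 + 6 + 3 + 6 = 28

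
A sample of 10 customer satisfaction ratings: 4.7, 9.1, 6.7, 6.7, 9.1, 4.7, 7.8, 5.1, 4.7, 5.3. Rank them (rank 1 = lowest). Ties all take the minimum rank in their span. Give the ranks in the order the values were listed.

1, 9, 6, 6, 9, 1, 8, 4, 1, 5

Sorted (ascending): 4.7, 4.7, 4.7, 5.1, 5.3, 6.7, 6.7, 7.8, 9.1, 9.1
The 3 values of 4.7 occupy positions 1–3 → each gets rank 1.
The 2 values of 6.7 occupy positions 6–7 → each gets rank 6.
The 2 values of 9.1 occupy positions 9–10 → each gets rank 9.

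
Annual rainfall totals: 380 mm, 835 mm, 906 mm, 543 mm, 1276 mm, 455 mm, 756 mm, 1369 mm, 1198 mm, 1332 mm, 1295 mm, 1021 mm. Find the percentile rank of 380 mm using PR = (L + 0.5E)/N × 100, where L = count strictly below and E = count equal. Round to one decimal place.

N = 12.
Strictly below 380: 0. Equal to 380: 1.
PR = (0 + 0.5·1)/12 × 100 = 4.2

4.2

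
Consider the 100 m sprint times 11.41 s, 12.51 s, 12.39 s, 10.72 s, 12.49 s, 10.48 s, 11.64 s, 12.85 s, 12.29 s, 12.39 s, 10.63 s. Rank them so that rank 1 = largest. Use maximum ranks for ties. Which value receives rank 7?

11.64

Sorted (descending): 12.85, 12.51, 12.49, 12.39, 12.39, 12.29, 11.64, 11.41, 10.72, 10.63, 10.48
The 2 values of 12.39 occupy positions 4–5 → each gets rank 5.
Rank 7 → value 11.64.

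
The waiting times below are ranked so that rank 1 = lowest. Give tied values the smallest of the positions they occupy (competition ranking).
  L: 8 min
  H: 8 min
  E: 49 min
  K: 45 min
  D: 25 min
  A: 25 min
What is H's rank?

Sorted (ascending): 8, 8, 25, 25, 45, 49
The 2 values of 8 occupy positions 1–2 → each gets rank 1.
The 2 values of 25 occupy positions 3–4 → each gets rank 3.
H has value 8 min → rank 1.

1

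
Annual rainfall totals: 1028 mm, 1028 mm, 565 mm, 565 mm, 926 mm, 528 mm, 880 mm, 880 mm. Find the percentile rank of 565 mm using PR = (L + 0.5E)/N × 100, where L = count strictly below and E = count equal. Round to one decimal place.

N = 8.
Strictly below 565: 1. Equal to 565: 2.
PR = (1 + 0.5·2)/8 × 100 = 25.0

25.0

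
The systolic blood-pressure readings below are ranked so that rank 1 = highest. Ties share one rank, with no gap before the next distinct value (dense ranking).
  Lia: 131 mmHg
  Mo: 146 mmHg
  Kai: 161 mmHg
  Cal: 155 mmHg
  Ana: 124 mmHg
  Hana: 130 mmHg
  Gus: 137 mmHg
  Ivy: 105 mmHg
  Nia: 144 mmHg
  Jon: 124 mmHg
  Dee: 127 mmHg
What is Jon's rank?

Sorted (descending): 161, 155, 146, 144, 137, 131, 130, 127, 124, 124, 105
The 2 values of 124 share dense rank 9.
Remaining distinct values take the next consecutive integers.
Jon has value 124 mmHg → rank 9.

9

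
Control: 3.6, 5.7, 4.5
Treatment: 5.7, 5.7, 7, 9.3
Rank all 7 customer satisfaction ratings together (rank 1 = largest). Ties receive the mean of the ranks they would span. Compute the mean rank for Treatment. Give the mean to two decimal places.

2.75

Sorted (descending): 9.3, 7, 5.7, 5.7, 5.7, 4.5, 3.6
The 3 values of 5.7 occupy positions 3–5 → average rank 4.
Treatment values → pooled ranks: 5.7→4, 5.7→4, 7→2, 9.3→1
Mean rank = (4 + 4 + 2 + 1) / 4 = 2.75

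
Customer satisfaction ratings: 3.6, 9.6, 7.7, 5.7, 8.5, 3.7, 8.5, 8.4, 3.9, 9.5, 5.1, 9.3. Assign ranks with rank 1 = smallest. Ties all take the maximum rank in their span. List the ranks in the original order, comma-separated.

1, 12, 6, 5, 9, 2, 9, 7, 3, 11, 4, 10

Sorted (ascending): 3.6, 3.7, 3.9, 5.1, 5.7, 7.7, 8.4, 8.5, 8.5, 9.3, 9.5, 9.6
The 2 values of 8.5 occupy positions 8–9 → each gets rank 9.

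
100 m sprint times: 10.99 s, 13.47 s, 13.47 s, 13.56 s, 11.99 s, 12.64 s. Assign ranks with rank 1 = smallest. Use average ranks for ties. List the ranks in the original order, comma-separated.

Sorted (ascending): 10.99, 11.99, 12.64, 13.47, 13.47, 13.56
The 2 values of 13.47 occupy positions 4–5 → average rank (4+5)/2 = 4.5.

1, 4.5, 4.5, 6, 2, 3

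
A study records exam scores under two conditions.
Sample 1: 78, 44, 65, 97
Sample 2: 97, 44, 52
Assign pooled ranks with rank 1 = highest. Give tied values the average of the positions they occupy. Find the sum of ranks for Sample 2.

13

Sorted (descending): 97, 97, 78, 65, 52, 44, 44
The 2 values of 97 occupy positions 1–2 → average rank (1+2)/2 = 1.5.
The 2 values of 44 occupy positions 6–7 → average rank (6+7)/2 = 6.5.
Sample 2 values → pooled ranks: 97→1.5, 44→6.5, 52→5
Rank sum = 1.5 + 6.5 + 5 = 13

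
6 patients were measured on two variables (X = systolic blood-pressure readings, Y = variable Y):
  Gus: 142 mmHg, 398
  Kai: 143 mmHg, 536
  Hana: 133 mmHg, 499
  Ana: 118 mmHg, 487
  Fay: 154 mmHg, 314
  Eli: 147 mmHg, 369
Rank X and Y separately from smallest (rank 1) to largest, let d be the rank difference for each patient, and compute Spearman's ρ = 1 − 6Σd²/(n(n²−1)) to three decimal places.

-0.600

Ranks of variable 1: 3, 4, 2, 1, 6, 5
Ranks of variable 2: 3, 6, 5, 4, 1, 2
d = r₁ − r₂: 0, -2, -3, -3, 5, 3
d²: 0, 4, 9, 9, 25, 9; Σd² = 56
ρ = 1 − 6·56/(6·35) = 1 − 336/210 = -0.600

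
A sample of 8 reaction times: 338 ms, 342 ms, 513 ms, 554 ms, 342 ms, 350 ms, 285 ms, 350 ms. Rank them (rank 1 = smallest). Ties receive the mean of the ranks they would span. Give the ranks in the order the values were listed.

2, 3.5, 7, 8, 3.5, 5.5, 1, 5.5

Sorted (ascending): 285, 338, 342, 342, 350, 350, 513, 554
The 2 values of 342 occupy positions 3–4 → average rank (3+4)/2 = 3.5.
The 2 values of 350 occupy positions 5–6 → average rank (5+6)/2 = 5.5.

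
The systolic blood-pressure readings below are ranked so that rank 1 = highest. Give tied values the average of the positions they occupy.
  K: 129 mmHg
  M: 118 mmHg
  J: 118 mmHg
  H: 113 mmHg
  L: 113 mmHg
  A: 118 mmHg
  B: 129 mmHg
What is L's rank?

6.5

Sorted (descending): 129, 129, 118, 118, 118, 113, 113
The 2 values of 129 occupy positions 1–2 → average rank (1+2)/2 = 1.5.
The 3 values of 118 occupy positions 3–5 → average rank 4.
The 2 values of 113 occupy positions 6–7 → average rank (6+7)/2 = 6.5.
L has value 113 mmHg → rank 6.5.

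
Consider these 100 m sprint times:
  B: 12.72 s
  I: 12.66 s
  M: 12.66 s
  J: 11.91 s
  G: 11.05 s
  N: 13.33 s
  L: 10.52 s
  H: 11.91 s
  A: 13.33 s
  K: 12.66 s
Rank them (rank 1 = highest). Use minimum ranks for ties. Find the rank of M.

4

Sorted (descending): 13.33, 13.33, 12.72, 12.66, 12.66, 12.66, 11.91, 11.91, 11.05, 10.52
The 2 values of 13.33 occupy positions 1–2 → each gets rank 1.
The 3 values of 12.66 occupy positions 4–6 → each gets rank 4.
The 2 values of 11.91 occupy positions 7–8 → each gets rank 7.
M has value 12.66 s → rank 4.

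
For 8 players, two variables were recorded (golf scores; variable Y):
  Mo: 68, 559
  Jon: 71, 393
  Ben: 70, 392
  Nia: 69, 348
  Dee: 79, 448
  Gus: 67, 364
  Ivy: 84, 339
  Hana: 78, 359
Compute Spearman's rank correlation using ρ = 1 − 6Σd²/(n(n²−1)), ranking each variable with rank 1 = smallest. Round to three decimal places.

-0.262

Ranks of variable 1: 2, 5, 4, 3, 7, 1, 8, 6
Ranks of variable 2: 8, 6, 5, 2, 7, 4, 1, 3
d = r₁ − r₂: -6, -1, -1, 1, 0, -3, 7, 3
d²: 36, 1, 1, 1, 0, 9, 49, 9; Σd² = 106
ρ = 1 − 6·106/(8·63) = 1 − 636/504 = -0.262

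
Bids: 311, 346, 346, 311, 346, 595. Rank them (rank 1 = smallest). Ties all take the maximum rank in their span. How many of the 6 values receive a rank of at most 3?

Sorted (ascending): 311, 311, 346, 346, 346, 595
The 2 values of 311 occupy positions 1–2 → each gets rank 2.
The 3 values of 346 occupy positions 3–5 → each gets rank 5.
Ranks ≤ 3: {2, 2} → 2 values.

2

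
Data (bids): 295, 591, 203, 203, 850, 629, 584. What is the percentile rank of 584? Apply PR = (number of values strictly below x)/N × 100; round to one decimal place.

42.9

N = 7.
Strictly below 584: 3. Equal to 584: 1.
PR = 3/7 × 100 = 42.9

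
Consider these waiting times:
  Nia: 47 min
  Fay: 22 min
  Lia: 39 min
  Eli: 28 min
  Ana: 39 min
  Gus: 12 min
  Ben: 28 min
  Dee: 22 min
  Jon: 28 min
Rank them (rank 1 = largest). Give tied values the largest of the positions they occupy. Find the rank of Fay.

8

Sorted (descending): 47, 39, 39, 28, 28, 28, 22, 22, 12
The 2 values of 39 occupy positions 2–3 → each gets rank 3.
The 3 values of 28 occupy positions 4–6 → each gets rank 6.
The 2 values of 22 occupy positions 7–8 → each gets rank 8.
Fay has value 22 min → rank 8.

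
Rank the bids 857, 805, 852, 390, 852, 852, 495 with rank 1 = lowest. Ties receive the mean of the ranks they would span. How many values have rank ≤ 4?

3

Sorted (ascending): 390, 495, 805, 852, 852, 852, 857
The 3 values of 852 occupy positions 4–6 → average rank 5.
Ranks ≤ 4: {1, 2, 3} → 3 values.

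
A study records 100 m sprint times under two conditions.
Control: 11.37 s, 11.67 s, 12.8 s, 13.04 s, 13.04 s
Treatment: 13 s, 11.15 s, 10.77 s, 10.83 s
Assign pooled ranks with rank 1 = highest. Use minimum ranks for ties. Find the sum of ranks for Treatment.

Sorted (descending): 13.04, 13.04, 13, 12.8, 11.67, 11.37, 11.15, 10.83, 10.77
The 2 values of 13.04 occupy positions 1–2 → each gets rank 1.
Treatment values → pooled ranks: 13→3, 11.15→7, 10.77→9, 10.83→8
Rank sum = 3 + 7 + 9 + 8 = 27

27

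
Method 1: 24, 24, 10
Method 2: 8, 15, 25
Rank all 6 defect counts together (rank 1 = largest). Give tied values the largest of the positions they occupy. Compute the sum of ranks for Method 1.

Sorted (descending): 25, 24, 24, 15, 10, 8
The 2 values of 24 occupy positions 2–3 → each gets rank 3.
Method 1 values → pooled ranks: 24→3, 24→3, 10→5
Rank sum = 3 + 3 + 5 = 11

11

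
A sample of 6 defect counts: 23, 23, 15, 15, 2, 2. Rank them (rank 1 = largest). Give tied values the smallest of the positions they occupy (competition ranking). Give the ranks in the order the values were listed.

1, 1, 3, 3, 5, 5

Sorted (descending): 23, 23, 15, 15, 2, 2
The 2 values of 23 occupy positions 1–2 → each gets rank 1.
The 2 values of 15 occupy positions 3–4 → each gets rank 3.
The 2 values of 2 occupy positions 5–6 → each gets rank 5.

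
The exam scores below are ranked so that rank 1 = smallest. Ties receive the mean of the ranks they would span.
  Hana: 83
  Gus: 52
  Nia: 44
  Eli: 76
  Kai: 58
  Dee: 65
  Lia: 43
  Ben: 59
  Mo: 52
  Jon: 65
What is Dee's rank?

Sorted (ascending): 43, 44, 52, 52, 58, 59, 65, 65, 76, 83
The 2 values of 52 occupy positions 3–4 → average rank (3+4)/2 = 3.5.
The 2 values of 65 occupy positions 7–8 → average rank (7+8)/2 = 7.5.
Dee has value 65 → rank 7.5.

7.5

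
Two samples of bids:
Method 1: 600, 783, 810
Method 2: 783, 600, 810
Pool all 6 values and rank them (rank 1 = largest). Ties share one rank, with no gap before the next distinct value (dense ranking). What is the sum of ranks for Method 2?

Sorted (descending): 810, 810, 783, 783, 600, 600
The 2 values of 810 share dense rank 1.
The 2 values of 783 share dense rank 2.
The 2 values of 600 share dense rank 3.
Method 2 values → pooled ranks: 783→2, 600→3, 810→1
Rank sum = 2 + 3 + 1 = 6

6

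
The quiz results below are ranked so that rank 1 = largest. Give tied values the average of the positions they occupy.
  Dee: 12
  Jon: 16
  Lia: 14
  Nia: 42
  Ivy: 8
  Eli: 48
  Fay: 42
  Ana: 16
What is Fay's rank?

2.5

Sorted (descending): 48, 42, 42, 16, 16, 14, 12, 8
The 2 values of 42 occupy positions 2–3 → average rank (2+3)/2 = 2.5.
The 2 values of 16 occupy positions 4–5 → average rank (4+5)/2 = 4.5.
Fay has value 42 → rank 2.5.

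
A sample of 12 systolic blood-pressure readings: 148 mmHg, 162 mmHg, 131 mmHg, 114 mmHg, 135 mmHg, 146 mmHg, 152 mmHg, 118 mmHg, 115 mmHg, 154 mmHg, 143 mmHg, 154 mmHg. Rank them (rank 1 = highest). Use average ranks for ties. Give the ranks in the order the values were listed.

Sorted (descending): 162, 154, 154, 152, 148, 146, 143, 135, 131, 118, 115, 114
The 2 values of 154 occupy positions 2–3 → average rank (2+3)/2 = 2.5.

5, 1, 9, 12, 8, 6, 4, 10, 11, 2.5, 7, 2.5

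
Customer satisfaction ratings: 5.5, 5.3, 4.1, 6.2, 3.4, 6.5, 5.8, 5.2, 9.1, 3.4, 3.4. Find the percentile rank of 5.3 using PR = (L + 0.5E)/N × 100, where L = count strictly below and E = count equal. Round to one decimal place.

N = 11.
Strictly below 5.3: 5. Equal to 5.3: 1.
PR = (5 + 0.5·1)/11 × 100 = 50.0

50.0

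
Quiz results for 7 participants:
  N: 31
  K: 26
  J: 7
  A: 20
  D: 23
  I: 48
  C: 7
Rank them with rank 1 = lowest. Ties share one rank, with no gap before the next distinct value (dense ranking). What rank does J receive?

1

Sorted (ascending): 7, 7, 20, 23, 26, 31, 48
The 2 values of 7 share dense rank 1.
Remaining distinct values take the next consecutive integers.
J has value 7 → rank 1.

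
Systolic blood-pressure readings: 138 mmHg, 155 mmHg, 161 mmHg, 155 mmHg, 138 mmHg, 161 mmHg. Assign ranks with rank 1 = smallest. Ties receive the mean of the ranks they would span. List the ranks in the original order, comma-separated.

1.5, 3.5, 5.5, 3.5, 1.5, 5.5

Sorted (ascending): 138, 138, 155, 155, 161, 161
The 2 values of 138 occupy positions 1–2 → average rank (1+2)/2 = 1.5.
The 2 values of 155 occupy positions 3–4 → average rank (3+4)/2 = 3.5.
The 2 values of 161 occupy positions 5–6 → average rank (5+6)/2 = 5.5.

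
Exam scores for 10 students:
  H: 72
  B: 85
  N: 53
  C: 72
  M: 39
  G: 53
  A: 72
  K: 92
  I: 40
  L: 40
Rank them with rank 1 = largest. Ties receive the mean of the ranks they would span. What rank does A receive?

Sorted (descending): 92, 85, 72, 72, 72, 53, 53, 40, 40, 39
The 3 values of 72 occupy positions 3–5 → average rank 4.
The 2 values of 53 occupy positions 6–7 → average rank (6+7)/2 = 6.5.
The 2 values of 40 occupy positions 8–9 → average rank (8+9)/2 = 8.5.
A has value 72 → rank 4.

4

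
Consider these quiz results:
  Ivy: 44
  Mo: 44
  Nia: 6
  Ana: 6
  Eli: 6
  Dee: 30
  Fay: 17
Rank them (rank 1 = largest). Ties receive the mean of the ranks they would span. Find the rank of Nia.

6

Sorted (descending): 44, 44, 30, 17, 6, 6, 6
The 2 values of 44 occupy positions 1–2 → average rank (1+2)/2 = 1.5.
The 3 values of 6 occupy positions 5–7 → average rank 6.
Nia has value 6 → rank 6.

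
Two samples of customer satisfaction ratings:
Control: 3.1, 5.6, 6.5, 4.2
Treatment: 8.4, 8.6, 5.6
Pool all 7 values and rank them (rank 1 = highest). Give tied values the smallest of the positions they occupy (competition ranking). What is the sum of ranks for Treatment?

7

Sorted (descending): 8.6, 8.4, 6.5, 5.6, 5.6, 4.2, 3.1
The 2 values of 5.6 occupy positions 4–5 → each gets rank 4.
Treatment values → pooled ranks: 8.4→2, 8.6→1, 5.6→4
Rank sum = 2 + 1 + 4 = 7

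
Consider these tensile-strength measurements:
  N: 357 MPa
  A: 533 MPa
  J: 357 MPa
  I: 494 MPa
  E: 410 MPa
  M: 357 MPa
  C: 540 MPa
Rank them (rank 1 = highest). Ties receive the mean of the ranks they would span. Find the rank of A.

2

Sorted (descending): 540, 533, 494, 410, 357, 357, 357
The 3 values of 357 occupy positions 5–7 → average rank 6.
A has value 533 MPa → rank 2.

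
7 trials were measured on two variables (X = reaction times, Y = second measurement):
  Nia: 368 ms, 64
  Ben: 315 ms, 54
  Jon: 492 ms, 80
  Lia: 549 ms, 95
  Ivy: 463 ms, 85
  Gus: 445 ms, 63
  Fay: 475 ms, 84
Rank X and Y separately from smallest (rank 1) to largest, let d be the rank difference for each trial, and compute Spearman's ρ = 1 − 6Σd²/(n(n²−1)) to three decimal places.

0.821

Ranks of variable 1: 2, 1, 6, 7, 4, 3, 5
Ranks of variable 2: 3, 1, 4, 7, 6, 2, 5
d = r₁ − r₂: -1, 0, 2, 0, -2, 1, 0
d²: 1, 0, 4, 0, 4, 1, 0; Σd² = 10
ρ = 1 − 6·10/(7·48) = 1 − 60/336 = 0.821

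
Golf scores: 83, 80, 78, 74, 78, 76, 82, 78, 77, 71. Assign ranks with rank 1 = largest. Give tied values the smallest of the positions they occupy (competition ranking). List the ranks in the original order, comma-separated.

1, 3, 4, 9, 4, 8, 2, 4, 7, 10

Sorted (descending): 83, 82, 80, 78, 78, 78, 77, 76, 74, 71
The 3 values of 78 occupy positions 4–6 → each gets rank 4.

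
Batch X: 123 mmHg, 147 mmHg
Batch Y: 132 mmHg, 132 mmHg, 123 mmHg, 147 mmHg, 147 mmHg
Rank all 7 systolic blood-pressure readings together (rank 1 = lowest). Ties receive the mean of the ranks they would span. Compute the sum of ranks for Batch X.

Sorted (ascending): 123, 123, 132, 132, 147, 147, 147
The 2 values of 123 occupy positions 1–2 → average rank (1+2)/2 = 1.5.
The 2 values of 132 occupy positions 3–4 → average rank (3+4)/2 = 3.5.
The 3 values of 147 occupy positions 5–7 → average rank 6.
Batch X values → pooled ranks: 123→1.5, 147→6
Rank sum = 1.5 + 6 = 7.5

7.5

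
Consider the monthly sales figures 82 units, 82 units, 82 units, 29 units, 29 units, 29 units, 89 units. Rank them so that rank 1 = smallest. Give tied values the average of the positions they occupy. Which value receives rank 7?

Sorted (ascending): 29, 29, 29, 82, 82, 82, 89
The 3 values of 29 occupy positions 1–3 → average rank 2.
The 3 values of 82 occupy positions 4–6 → average rank 5.
Rank 7 → value 89.

89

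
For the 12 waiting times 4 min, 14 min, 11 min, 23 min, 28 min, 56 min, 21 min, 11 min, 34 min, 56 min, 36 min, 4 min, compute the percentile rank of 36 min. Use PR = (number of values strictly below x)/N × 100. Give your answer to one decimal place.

75.0

N = 12.
Strictly below 36: 9. Equal to 36: 1.
PR = 9/12 × 100 = 75.0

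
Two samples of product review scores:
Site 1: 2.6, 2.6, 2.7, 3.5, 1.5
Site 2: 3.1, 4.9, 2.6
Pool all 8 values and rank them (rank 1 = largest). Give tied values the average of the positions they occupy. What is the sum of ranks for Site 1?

26

Sorted (descending): 4.9, 3.5, 3.1, 2.7, 2.6, 2.6, 2.6, 1.5
The 3 values of 2.6 occupy positions 5–7 → average rank 6.
Site 1 values → pooled ranks: 2.6→6, 2.6→6, 2.7→4, 3.5→2, 1.5→8
Rank sum = 6 + 6 + 4 + 2 + 8 = 26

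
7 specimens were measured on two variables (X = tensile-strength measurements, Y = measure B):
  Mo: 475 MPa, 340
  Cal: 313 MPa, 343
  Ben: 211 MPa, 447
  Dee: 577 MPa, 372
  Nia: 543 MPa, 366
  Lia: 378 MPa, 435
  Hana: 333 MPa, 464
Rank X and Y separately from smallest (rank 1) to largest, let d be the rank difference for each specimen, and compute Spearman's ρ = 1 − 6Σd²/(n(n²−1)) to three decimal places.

Ranks of variable 1: 5, 2, 1, 7, 6, 4, 3
Ranks of variable 2: 1, 2, 6, 4, 3, 5, 7
d = r₁ − r₂: 4, 0, -5, 3, 3, -1, -4
d²: 16, 0, 25, 9, 9, 1, 16; Σd² = 76
ρ = 1 − 6·76/(7·48) = 1 − 456/336 = -0.357

-0.357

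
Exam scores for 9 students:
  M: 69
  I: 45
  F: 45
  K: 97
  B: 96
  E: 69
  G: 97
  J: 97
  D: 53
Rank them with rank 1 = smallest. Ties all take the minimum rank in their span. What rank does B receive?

Sorted (ascending): 45, 45, 53, 69, 69, 96, 97, 97, 97
The 2 values of 45 occupy positions 1–2 → each gets rank 1.
The 2 values of 69 occupy positions 4–5 → each gets rank 4.
The 3 values of 97 occupy positions 7–9 → each gets rank 7.
B has value 96 → rank 6.

6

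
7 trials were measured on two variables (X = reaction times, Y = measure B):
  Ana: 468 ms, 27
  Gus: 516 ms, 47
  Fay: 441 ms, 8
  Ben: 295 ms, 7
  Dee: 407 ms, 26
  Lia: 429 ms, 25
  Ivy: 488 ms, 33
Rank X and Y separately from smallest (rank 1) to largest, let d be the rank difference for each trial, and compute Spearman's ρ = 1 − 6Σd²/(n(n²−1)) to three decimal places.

0.857

Ranks of variable 1: 5, 7, 4, 1, 2, 3, 6
Ranks of variable 2: 5, 7, 2, 1, 4, 3, 6
d = r₁ − r₂: 0, 0, 2, 0, -2, 0, 0
d²: 0, 0, 4, 0, 4, 0, 0; Σd² = 8
ρ = 1 − 6·8/(7·48) = 1 − 48/336 = 0.857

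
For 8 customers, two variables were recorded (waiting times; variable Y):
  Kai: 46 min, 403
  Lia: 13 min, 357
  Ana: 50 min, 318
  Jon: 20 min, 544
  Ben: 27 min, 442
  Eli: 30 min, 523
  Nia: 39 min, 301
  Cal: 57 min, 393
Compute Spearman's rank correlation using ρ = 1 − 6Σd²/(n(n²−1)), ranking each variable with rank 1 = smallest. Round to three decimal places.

Ranks of variable 1: 6, 1, 7, 2, 3, 4, 5, 8
Ranks of variable 2: 5, 3, 2, 8, 6, 7, 1, 4
d = r₁ − r₂: 1, -2, 5, -6, -3, -3, 4, 4
d²: 1, 4, 25, 36, 9, 9, 16, 16; Σd² = 116
ρ = 1 − 6·116/(8·63) = 1 − 696/504 = -0.381

-0.381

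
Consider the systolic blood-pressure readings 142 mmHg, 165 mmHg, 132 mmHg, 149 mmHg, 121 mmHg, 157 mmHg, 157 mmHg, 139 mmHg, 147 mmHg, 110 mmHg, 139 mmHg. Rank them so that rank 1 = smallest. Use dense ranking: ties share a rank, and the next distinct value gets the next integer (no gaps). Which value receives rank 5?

142

Sorted (ascending): 110, 121, 132, 139, 139, 142, 147, 149, 157, 157, 165
The 2 values of 139 share dense rank 4.
The 2 values of 157 share dense rank 8.
Remaining distinct values take the next consecutive integers.
Rank 5 → value 142.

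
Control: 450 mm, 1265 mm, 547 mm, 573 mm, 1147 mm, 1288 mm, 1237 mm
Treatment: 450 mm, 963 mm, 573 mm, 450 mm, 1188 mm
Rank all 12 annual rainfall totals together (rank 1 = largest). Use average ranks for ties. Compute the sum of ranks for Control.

Sorted (descending): 1288, 1265, 1237, 1188, 1147, 963, 573, 573, 547, 450, 450, 450
The 2 values of 573 occupy positions 7–8 → average rank (7+8)/2 = 7.5.
The 3 values of 450 occupy positions 10–12 → average rank 11.
Control values → pooled ranks: 450→11, 1265→2, 547→9, 573→7.5, 1147→5, 1288→1, 1237→3
Rank sum = 11 + 2 + 9 + 7.5 + 5 + 1 + 3 = 38.5

38.5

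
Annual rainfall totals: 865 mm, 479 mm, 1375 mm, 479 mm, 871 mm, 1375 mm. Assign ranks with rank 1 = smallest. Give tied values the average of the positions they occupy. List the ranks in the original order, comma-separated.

Sorted (ascending): 479, 479, 865, 871, 1375, 1375
The 2 values of 479 occupy positions 1–2 → average rank (1+2)/2 = 1.5.
The 2 values of 1375 occupy positions 5–6 → average rank (5+6)/2 = 5.5.

3, 1.5, 5.5, 1.5, 4, 5.5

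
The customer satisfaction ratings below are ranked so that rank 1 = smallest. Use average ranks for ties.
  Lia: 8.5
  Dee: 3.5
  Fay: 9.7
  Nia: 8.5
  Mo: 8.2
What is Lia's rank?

3.5

Sorted (ascending): 3.5, 8.2, 8.5, 8.5, 9.7
The 2 values of 8.5 occupy positions 3–4 → average rank (3+4)/2 = 3.5.
Lia has value 8.5 → rank 3.5.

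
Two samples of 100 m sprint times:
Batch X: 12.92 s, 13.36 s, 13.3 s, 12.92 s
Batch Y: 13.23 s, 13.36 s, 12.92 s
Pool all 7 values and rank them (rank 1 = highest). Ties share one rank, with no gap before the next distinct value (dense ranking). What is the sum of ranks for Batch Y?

Sorted (descending): 13.36, 13.36, 13.3, 13.23, 12.92, 12.92, 12.92
The 2 values of 13.36 share dense rank 1.
The 3 values of 12.92 share dense rank 4.
Remaining distinct values take the next consecutive integers.
Batch Y values → pooled ranks: 13.23→3, 13.36→1, 12.92→4
Rank sum = 3 + 1 + 4 = 8

8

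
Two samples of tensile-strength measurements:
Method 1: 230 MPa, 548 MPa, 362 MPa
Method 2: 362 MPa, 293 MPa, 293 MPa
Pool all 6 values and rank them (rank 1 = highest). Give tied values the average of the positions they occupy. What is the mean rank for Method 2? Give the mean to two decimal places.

Sorted (descending): 548, 362, 362, 293, 293, 230
The 2 values of 362 occupy positions 2–3 → average rank (2+3)/2 = 2.5.
The 2 values of 293 occupy positions 4–5 → average rank (4+5)/2 = 4.5.
Method 2 values → pooled ranks: 362→2.5, 293→4.5, 293→4.5
Mean rank = (2.5 + 4.5 + 4.5) / 3 = 3.83

3.83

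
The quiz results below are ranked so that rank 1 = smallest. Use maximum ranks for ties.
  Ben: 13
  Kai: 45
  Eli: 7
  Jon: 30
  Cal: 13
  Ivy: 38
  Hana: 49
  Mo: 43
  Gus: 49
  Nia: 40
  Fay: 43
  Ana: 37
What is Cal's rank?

3

Sorted (ascending): 7, 13, 13, 30, 37, 38, 40, 43, 43, 45, 49, 49
The 2 values of 13 occupy positions 2–3 → each gets rank 3.
The 2 values of 43 occupy positions 8–9 → each gets rank 9.
The 2 values of 49 occupy positions 11–12 → each gets rank 12.
Cal has value 13 → rank 3.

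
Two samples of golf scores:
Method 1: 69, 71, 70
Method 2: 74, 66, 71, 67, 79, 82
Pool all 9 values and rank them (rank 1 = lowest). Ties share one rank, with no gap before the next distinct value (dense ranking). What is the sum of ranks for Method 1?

Sorted (ascending): 66, 67, 69, 70, 71, 71, 74, 79, 82
The 2 values of 71 share dense rank 5.
Remaining distinct values take the next consecutive integers.
Method 1 values → pooled ranks: 69→3, 71→5, 70→4
Rank sum = 3 + 5 + 4 = 12

12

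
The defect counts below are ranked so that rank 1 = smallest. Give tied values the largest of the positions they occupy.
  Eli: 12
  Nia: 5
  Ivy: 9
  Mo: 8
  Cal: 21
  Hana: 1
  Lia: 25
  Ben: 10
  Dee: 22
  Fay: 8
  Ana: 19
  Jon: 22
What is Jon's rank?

Sorted (ascending): 1, 5, 8, 8, 9, 10, 12, 19, 21, 22, 22, 25
The 2 values of 8 occupy positions 3–4 → each gets rank 4.
The 2 values of 22 occupy positions 10–11 → each gets rank 11.
Jon has value 22 → rank 11.

11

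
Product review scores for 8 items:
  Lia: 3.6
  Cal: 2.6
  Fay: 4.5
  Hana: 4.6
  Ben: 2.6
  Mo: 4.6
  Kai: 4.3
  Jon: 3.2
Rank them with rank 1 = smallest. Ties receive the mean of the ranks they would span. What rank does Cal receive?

1.5

Sorted (ascending): 2.6, 2.6, 3.2, 3.6, 4.3, 4.5, 4.6, 4.6
The 2 values of 2.6 occupy positions 1–2 → average rank (1+2)/2 = 1.5.
The 2 values of 4.6 occupy positions 7–8 → average rank (7+8)/2 = 7.5.
Cal has value 2.6 → rank 1.5.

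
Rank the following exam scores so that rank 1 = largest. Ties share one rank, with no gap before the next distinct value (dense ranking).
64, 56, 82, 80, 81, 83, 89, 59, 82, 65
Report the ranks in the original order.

Sorted (descending): 89, 83, 82, 82, 81, 80, 65, 64, 59, 56
The 2 values of 82 share dense rank 3.
Remaining distinct values take the next consecutive integers.

7, 9, 3, 5, 4, 2, 1, 8, 3, 6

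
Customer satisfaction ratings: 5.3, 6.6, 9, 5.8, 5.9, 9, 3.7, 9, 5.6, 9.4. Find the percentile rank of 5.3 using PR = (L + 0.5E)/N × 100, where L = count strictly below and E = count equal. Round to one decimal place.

N = 10.
Strictly below 5.3: 1. Equal to 5.3: 1.
PR = (1 + 0.5·1)/10 × 100 = 15.0

15.0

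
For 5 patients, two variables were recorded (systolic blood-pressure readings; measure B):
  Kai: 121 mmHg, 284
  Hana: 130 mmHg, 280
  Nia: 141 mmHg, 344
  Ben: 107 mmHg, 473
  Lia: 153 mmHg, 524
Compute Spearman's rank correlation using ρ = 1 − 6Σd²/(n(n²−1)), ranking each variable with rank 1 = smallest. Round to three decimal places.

Ranks of variable 1: 2, 3, 4, 1, 5
Ranks of variable 2: 2, 1, 3, 4, 5
d = r₁ − r₂: 0, 2, 1, -3, 0
d²: 0, 4, 1, 9, 0; Σd² = 14
ρ = 1 − 6·14/(5·24) = 1 − 84/120 = 0.300

0.300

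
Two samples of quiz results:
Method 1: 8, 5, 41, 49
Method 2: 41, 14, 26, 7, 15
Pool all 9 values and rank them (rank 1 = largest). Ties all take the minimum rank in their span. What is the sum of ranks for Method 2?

25

Sorted (descending): 49, 41, 41, 26, 15, 14, 8, 7, 5
The 2 values of 41 occupy positions 2–3 → each gets rank 2.
Method 2 values → pooled ranks: 41→2, 14→6, 26→4, 7→8, 15→5
Rank sum = 2 + 6 + 4 + 8 + 5 = 25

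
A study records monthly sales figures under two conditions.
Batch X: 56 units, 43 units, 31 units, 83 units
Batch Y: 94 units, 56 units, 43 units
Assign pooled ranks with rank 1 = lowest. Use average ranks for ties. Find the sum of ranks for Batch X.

14

Sorted (ascending): 31, 43, 43, 56, 56, 83, 94
The 2 values of 43 occupy positions 2–3 → average rank (2+3)/2 = 2.5.
The 2 values of 56 occupy positions 4–5 → average rank (4+5)/2 = 4.5.
Batch X values → pooled ranks: 56→4.5, 43→2.5, 31→1, 83→6
Rank sum = 4.5 + 2.5 + 1 + 6 = 14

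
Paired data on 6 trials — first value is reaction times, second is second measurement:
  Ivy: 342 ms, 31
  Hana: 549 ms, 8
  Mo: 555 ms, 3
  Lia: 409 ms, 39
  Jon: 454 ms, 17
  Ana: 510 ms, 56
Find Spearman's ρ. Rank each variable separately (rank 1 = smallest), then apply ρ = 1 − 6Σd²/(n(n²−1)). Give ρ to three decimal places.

Ranks of variable 1: 1, 5, 6, 2, 3, 4
Ranks of variable 2: 4, 2, 1, 5, 3, 6
d = r₁ − r₂: -3, 3, 5, -3, 0, -2
d²: 9, 9, 25, 9, 0, 4; Σd² = 56
ρ = 1 − 6·56/(6·35) = 1 − 336/210 = -0.600

-0.600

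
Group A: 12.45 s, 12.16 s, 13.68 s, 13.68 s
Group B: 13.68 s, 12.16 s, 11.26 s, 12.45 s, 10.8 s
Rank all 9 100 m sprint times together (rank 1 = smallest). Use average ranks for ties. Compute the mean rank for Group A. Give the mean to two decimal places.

Sorted (ascending): 10.8, 11.26, 12.16, 12.16, 12.45, 12.45, 13.68, 13.68, 13.68
The 2 values of 12.16 occupy positions 3–4 → average rank (3+4)/2 = 3.5.
The 2 values of 12.45 occupy positions 5–6 → average rank (5+6)/2 = 5.5.
The 3 values of 13.68 occupy positions 7–9 → average rank 8.
Group A values → pooled ranks: 12.45→5.5, 12.16→3.5, 13.68→8, 13.68→8
Mean rank = (5.5 + 3.5 + 8 + 8) / 4 = 6.25

6.25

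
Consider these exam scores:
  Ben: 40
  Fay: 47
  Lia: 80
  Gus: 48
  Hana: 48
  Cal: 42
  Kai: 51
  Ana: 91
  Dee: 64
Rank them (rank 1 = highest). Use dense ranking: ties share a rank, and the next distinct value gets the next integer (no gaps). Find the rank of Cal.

7

Sorted (descending): 91, 80, 64, 51, 48, 48, 47, 42, 40
The 2 values of 48 share dense rank 5.
Remaining distinct values take the next consecutive integers.
Cal has value 42 → rank 7.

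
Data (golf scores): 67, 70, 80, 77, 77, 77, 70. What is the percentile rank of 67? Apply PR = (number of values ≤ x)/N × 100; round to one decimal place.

N = 7.
Strictly below 67: 0. Equal to 67: 1.
PR = 1/7 × 100 = 14.3

14.3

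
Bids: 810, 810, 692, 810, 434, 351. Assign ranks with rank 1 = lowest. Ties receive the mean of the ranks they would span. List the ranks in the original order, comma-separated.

5, 5, 3, 5, 2, 1

Sorted (ascending): 351, 434, 692, 810, 810, 810
The 3 values of 810 occupy positions 4–6 → average rank 5.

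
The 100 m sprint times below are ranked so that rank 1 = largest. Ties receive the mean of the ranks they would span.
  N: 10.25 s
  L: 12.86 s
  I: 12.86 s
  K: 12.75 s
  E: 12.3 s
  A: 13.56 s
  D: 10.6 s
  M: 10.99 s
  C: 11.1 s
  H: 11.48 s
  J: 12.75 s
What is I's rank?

Sorted (descending): 13.56, 12.86, 12.86, 12.75, 12.75, 12.3, 11.48, 11.1, 10.99, 10.6, 10.25
The 2 values of 12.86 occupy positions 2–3 → average rank (2+3)/2 = 2.5.
The 2 values of 12.75 occupy positions 4–5 → average rank (4+5)/2 = 4.5.
I has value 12.86 s → rank 2.5.

2.5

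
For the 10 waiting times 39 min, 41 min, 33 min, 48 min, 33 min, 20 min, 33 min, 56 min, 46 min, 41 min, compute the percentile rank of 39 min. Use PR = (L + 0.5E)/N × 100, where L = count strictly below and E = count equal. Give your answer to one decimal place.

N = 10.
Strictly below 39: 4. Equal to 39: 1.
PR = (4 + 0.5·1)/10 × 100 = 45.0

45.0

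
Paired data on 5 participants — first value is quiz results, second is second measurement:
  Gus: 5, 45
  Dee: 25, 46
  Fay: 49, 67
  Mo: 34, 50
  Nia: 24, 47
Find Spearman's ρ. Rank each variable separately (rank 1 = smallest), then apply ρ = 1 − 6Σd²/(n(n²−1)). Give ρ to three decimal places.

Ranks of variable 1: 1, 3, 5, 4, 2
Ranks of variable 2: 1, 2, 5, 4, 3
d = r₁ − r₂: 0, 1, 0, 0, -1
d²: 0, 1, 0, 0, 1; Σd² = 2
ρ = 1 − 6·2/(5·24) = 1 − 12/120 = 0.900

0.900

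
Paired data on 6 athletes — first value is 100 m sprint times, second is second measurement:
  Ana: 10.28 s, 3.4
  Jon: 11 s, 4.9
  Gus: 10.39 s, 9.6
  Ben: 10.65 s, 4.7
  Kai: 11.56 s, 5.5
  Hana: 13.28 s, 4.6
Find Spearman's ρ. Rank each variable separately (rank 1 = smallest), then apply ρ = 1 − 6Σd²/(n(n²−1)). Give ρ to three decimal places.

Ranks of variable 1: 1, 4, 2, 3, 5, 6
Ranks of variable 2: 1, 4, 6, 3, 5, 2
d = r₁ − r₂: 0, 0, -4, 0, 0, 4
d²: 0, 0, 16, 0, 0, 16; Σd² = 32
ρ = 1 − 6·32/(6·35) = 1 − 192/210 = 0.086

0.086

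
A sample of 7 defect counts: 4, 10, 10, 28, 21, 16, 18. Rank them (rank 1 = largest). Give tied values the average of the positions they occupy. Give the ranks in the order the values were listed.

7, 5.5, 5.5, 1, 2, 4, 3

Sorted (descending): 28, 21, 18, 16, 10, 10, 4
The 2 values of 10 occupy positions 5–6 → average rank (5+6)/2 = 5.5.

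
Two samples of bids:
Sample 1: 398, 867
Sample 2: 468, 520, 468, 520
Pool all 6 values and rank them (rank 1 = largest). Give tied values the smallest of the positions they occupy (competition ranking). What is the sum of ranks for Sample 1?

Sorted (descending): 867, 520, 520, 468, 468, 398
The 2 values of 520 occupy positions 2–3 → each gets rank 2.
The 2 values of 468 occupy positions 4–5 → each gets rank 4.
Sample 1 values → pooled ranks: 398→6, 867→1
Rank sum = 6 + 1 = 7

7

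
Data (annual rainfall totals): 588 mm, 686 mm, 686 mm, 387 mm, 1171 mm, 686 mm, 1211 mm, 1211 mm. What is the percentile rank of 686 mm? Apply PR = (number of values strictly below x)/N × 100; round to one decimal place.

25.0

N = 8.
Strictly below 686: 2. Equal to 686: 3.
PR = 2/8 × 100 = 25.0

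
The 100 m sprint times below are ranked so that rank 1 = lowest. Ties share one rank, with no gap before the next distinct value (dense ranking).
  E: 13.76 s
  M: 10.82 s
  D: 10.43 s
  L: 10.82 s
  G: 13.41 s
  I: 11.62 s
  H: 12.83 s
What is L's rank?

2

Sorted (ascending): 10.43, 10.82, 10.82, 11.62, 12.83, 13.41, 13.76
The 2 values of 10.82 share dense rank 2.
Remaining distinct values take the next consecutive integers.
L has value 10.82 s → rank 2.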